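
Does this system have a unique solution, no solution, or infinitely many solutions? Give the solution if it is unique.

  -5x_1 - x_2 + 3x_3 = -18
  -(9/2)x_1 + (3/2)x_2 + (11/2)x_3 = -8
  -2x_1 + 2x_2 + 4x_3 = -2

Row-reduce:
R1 ← R1 / (-5).
R2 ← R2 + 9/2·R1.
R3 ← R3 + 2·R1.
R2 ← R2 / (12/5).
R1 ← R1 − 1/5·R2.
R3 ← R3 − 12/5·R2.
Row 3 reduces to 0 = -3, a contradiction. The system is inconsistent.

no solution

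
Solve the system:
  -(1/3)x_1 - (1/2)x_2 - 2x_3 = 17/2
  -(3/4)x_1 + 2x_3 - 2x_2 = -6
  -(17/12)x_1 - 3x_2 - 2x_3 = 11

Row-reduce:
R1 ← R1 / (-1/3).
R2 ← R2 + 3/4·R1.
R3 ← R3 + 17/12·R1.
R2 ← R2 / (-7/8).
R1 ← R1 − 3/2·R2.
R3 ← R3 + 7/8·R2.
Rank is 2 with 3 unknowns, leaving x_3 free.

infinitely many solutions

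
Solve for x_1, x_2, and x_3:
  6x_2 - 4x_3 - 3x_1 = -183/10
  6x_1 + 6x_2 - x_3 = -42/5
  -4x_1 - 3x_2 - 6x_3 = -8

Row-reduce the augmented matrix:
R1 ← R1 / (-3).
R2 ← R2 − 6·R1.
R3 ← R3 + 4·R1.
R2 ← R2 / (18).
R1 ← R1 + 2·R2.
R3 ← R3 + 11·R2.
R3 ← R3 / (-37/6).
R1 ← R1 − 1/3·R3.
R2 ← R2 + 1/2·R3.
Reading off the reduced rows gives x_1 = 1/2, x_2 = -8/5, x_3 = 9/5.

x_1 = 1/2, x_2 = -8/5, x_3 = 9/5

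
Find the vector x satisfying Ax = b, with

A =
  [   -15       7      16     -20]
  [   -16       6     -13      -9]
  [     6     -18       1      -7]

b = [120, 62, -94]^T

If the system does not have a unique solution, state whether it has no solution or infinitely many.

infinitely many solutions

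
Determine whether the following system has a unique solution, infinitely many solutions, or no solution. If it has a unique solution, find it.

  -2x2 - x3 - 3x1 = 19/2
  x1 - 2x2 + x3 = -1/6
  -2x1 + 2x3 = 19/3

x1 = -8/3, x2 = -1, x3 = 1/2

Row-reduce the augmented matrix:
R1 ← R1 / (-3).
R2 ← R2 − 1·R1.
R3 ← R3 + 2·R1.
R2 ← R2 / (-8/3).
R1 ← R1 − 2/3·R2.
R3 ← R3 − 4/3·R2.
R3 ← R3 / (3).
R1 ← R1 − 1/2·R3.
R2 ← R2 + 1/4·R3.
Reading off the reduced rows gives x1 = -8/3, x2 = -1, x3 = 1/2.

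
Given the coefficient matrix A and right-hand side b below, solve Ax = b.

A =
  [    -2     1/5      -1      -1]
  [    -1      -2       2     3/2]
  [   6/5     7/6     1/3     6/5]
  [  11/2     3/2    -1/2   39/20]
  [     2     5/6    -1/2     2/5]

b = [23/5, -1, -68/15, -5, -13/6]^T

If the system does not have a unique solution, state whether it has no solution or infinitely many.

no solution

Row-reduce:
R1 ← R1 / (-2).
R2 ← R2 + 1·R1.
R3 ← R3 − 6/5·R1.
R4 ← R4 − 11/2·R1.
R5 ← R5 − 2·R1.
R2 ← R2 / (-21/10).
R1 ← R1 + 1/10·R2.
R3 ← R3 − 193/150·R2.
R4 ← R4 − 41/20·R2.
R5 ← R5 − 31/30·R2.
R3 ← R3 / (797/630).
R1 ← R1 − 8/21·R3.
R2 ← R2 + 25/21·R3.
R4 ← R4 + 17/21·R3.
R5 ← R5 + 17/63·R3.
R4 ← R4 / (9247/3985).
R1 ← R1 + 231/1594·R4.
R2 ← R2 − 610/797·R4.
R3 ← R3 − 1150/797·R4.
R5 ← R5 − 9247/11955·R4.
Row 5 reduces to 0 = -2/3, a contradiction. The system is inconsistent.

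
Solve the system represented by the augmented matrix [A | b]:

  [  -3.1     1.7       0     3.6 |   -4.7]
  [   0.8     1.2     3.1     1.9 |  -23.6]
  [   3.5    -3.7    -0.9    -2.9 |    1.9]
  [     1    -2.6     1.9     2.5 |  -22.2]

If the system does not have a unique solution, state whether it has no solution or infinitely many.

Row-reduce the augmented matrix:
R1 ← R1 / (-31/10).
R2 ← R2 − 4/5·R1.
R3 ← R3 − 7/2·R1.
R4 ← R4 − 1·R1.
R2 ← R2 / (254/155).
R1 ← R1 + 17/31·R2.
R3 ← R3 + 276/155·R2.
R4 ← R4 + 318/155·R2.
R3 ← R3 / (627/254).
R1 ← R1 − 527/508·R3.
R2 ← R2 − 961/508·R3.
R4 ← R4 − 3671/635·R3.
R4 ← R4 / (-42689/15675).
R1 ← R1 + 6257/3135·R4.
R2 ← R2 + 4771/3135·R4.
R3 ← R3 − 5383/3135·R4.
Reading off the reduced rows gives x_1 = -6, x_2 = -1, x_3 = -2, x_4 = -6.

x_1 = -6, x_2 = -1, x_3 = -2, x_4 = -6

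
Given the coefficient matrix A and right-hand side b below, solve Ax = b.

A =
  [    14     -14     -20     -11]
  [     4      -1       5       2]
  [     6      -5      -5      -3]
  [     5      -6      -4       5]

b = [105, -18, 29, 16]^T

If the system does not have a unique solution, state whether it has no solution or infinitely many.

infinitely many solutions

Row-reduce:
R1 ← R1 / (14).
R2 ← R2 − 4·R1.
R3 ← R3 − 6·R1.
R4 ← R4 − 5·R1.
R2 ← R2 / (3).
R1 ← R1 + 1·R2.
R3 ← R3 − 1·R2.
R4 ← R4 + 1·R2.
Swap R3 and R4.
R3 ← R3 / (47/7).
R1 ← R1 − 15/7·R3.
R2 ← R2 − 25/7·R3.
Rank is 3 with 4 unknowns, leaving x_4 free.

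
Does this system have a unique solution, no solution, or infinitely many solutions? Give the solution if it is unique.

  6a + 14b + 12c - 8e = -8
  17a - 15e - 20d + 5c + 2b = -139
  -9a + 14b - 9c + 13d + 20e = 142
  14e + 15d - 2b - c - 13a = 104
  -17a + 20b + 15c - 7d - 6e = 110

a = -5, b = 3, c = -1, d = 2, e = 1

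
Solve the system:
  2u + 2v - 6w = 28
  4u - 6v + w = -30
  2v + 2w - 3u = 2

u = 2, v = 6, w = -2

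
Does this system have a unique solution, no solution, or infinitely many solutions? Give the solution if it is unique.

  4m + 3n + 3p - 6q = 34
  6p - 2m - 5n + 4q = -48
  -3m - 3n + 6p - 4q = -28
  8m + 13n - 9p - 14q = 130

infinitely many solutions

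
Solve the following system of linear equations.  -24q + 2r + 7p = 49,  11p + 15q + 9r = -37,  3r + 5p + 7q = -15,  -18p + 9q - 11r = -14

no solution

Row-reduce:
R1 ← R1 / (7).
R2 ← R2 − 11·R1.
R3 ← R3 − 5·R1.
R4 ← R4 + 18·R1.
R2 ← R2 / (369/7).
R1 ← R1 + 24/7·R2.
R3 ← R3 − 169/7·R2.
R4 ← R4 + 369/7·R2.
R3 ← R3 / (-10/9).
R1 ← R1 − 2/3·R3.
R2 ← R2 − 1/9·R3.
Row 4 reduces to 0 = -2, a contradiction. The system is inconsistent.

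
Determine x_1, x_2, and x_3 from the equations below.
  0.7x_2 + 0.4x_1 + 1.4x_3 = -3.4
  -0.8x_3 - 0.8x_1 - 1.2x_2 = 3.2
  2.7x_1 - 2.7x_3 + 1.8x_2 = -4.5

x_1 = -5, x_2 = 2, x_3 = -2

Row-reduce the augmented matrix:
R1 ← R1 / (2/5).
R2 ← R2 + 4/5·R1.
R3 ← R3 − 27/10·R1.
R2 ← R2 / (1/5).
R1 ← R1 − 7/4·R2.
R3 ← R3 + 117/40·R2.
R3 ← R3 / (171/10).
R1 ← R1 + 14·R3.
R2 ← R2 − 10·R3.
Reading off the reduced rows gives x_1 = -5, x_2 = 2, x_3 = -2.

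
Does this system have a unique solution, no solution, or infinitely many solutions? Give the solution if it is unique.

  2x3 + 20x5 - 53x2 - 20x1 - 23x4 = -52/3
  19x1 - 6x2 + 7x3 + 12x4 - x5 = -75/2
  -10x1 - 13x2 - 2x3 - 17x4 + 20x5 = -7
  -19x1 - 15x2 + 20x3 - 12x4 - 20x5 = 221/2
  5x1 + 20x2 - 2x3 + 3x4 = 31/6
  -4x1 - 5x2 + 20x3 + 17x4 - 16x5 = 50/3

x1 = -1/2, x2 = 1, x3 = 5/3, x4 = -3, x5 = -7/3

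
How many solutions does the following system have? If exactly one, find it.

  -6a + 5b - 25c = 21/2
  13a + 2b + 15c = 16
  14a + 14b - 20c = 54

no solution

Row-reduce:
R1 ← R1 / (-6).
R2 ← R2 − 13·R1.
R3 ← R3 − 14·R1.
R2 ← R2 / (77/6).
R1 ← R1 + 5/6·R2.
R3 ← R3 − 77/3·R2.
Row 3 reduces to 0 = 1, a contradiction. The system is inconsistent.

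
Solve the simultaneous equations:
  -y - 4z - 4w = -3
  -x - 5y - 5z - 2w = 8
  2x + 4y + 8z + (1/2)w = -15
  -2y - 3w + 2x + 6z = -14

infinitely many solutions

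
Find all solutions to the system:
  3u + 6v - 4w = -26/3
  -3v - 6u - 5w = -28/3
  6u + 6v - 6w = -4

Row-reduce the augmented matrix:
R1 ← R1 / (3).
R2 ← R2 + 6·R1.
R3 ← R3 − 6·R1.
R2 ← R2 / (9).
R1 ← R1 − 2·R2.
R3 ← R3 + 6·R2.
R3 ← R3 / (-20/3).
R1 ← R1 − 14/9·R3.
R2 ← R2 + 13/9·R3.
Reading off the reduced rows gives u = 2, v = -2, w = 2/3.

u = 2, v = -2, w = 2/3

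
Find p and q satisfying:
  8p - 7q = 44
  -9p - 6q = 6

Row-reduce the augmented matrix:
R1 ← R1 / (8).
R2 ← R2 + 9·R1.
R2 ← R2 / (-111/8).
R1 ← R1 + 7/8·R2.
Reading off the reduced rows gives p = 2, q = -4.

p = 2, q = -4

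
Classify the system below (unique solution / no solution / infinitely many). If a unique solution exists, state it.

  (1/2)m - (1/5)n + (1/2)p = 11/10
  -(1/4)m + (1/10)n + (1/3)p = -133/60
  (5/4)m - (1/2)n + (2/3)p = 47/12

no solution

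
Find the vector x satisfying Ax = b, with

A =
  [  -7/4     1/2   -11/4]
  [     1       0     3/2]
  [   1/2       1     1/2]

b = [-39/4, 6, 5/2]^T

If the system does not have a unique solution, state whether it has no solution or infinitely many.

Row-reduce:
R1 ← R1 / (-7/4).
R2 ← R2 − 1·R1.
R3 ← R3 − 1/2·R1.
R2 ← R2 / (2/7).
R1 ← R1 + 2/7·R2.
R3 ← R3 − 8/7·R2.
Row 3 reduces to 0 = -2, a contradiction. The system is inconsistent.

no solution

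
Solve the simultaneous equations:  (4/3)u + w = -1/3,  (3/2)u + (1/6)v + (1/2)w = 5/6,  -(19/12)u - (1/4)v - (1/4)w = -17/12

Row-reduce:
R1 ← R1 / (4/3).
R2 ← R2 − 3/2·R1.
R3 ← R3 + 19/12·R1.
R2 ← R2 / (1/6).
R3 ← R3 + 1/4·R2.
Rank is 2 with 3 unknowns, leaving w free.

infinitely many solutions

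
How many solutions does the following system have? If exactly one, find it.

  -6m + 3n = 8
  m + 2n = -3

m = -5/3, n = -2/3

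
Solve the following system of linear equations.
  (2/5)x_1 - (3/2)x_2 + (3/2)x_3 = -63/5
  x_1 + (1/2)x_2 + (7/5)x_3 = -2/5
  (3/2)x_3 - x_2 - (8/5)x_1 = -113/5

Row-reduce the augmented matrix:
R1 ← R1 / (2/5).
R2 ← R2 − 1·R1.
R3 ← R3 + 8/5·R1.
R2 ← R2 / (17/4).
R1 ← R1 + 15/4·R2.
R3 ← R3 + 7·R2.
R3 ← R3 / (617/170).
R1 ← R1 − 57/34·R3.
R2 ← R2 + 47/85·R3.
Reading off the reduced rows gives x_1 = 6, x_2 = 4, x_3 = -6.

x_1 = 6, x_2 = 4, x_3 = -6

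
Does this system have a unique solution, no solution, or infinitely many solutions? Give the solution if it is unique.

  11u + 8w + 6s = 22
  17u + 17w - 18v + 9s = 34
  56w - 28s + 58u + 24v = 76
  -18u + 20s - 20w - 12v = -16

infinitely many solutions

Row-reduce:
R1 ← R1 / (11).
R2 ← R2 − 17·R1.
R3 ← R3 − 58·R1.
R4 ← R4 + 18·R1.
R2 ← R2 / (-18).
R3 ← R3 − 24·R2.
R4 ← R4 + 12·R2.
R3 ← R3 / (20).
R1 ← R1 − 8/11·R3.
R2 ← R2 + 17/66·R3.
R4 ← R4 + 10·R3.
Rank is 3 with 4 unknowns, leaving s free.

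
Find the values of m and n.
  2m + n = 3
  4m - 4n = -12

m = 0, n = 3

Row-reduce the augmented matrix:
R1 ← R1 / (2).
R2 ← R2 − 4·R1.
R2 ← R2 / (-6).
R1 ← R1 − 1/2·R2.
Reading off the reduced rows gives m = 0, n = 3.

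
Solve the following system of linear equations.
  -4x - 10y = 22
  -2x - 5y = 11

infinitely many solutions

Row-reduce:
R1 ← R1 / (-4).
R2 ← R2 + 2·R1.
Rank is 1 with 2 unknowns, leaving y free.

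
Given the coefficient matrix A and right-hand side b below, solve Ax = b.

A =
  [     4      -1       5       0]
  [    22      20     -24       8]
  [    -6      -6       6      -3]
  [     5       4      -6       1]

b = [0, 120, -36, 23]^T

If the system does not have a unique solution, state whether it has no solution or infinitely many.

Row-reduce:
R1 ← R1 / (4).
R2 ← R2 − 22·R1.
R3 ← R3 + 6·R1.
R4 ← R4 − 5·R1.
R2 ← R2 / (51/2).
R1 ← R1 + 1/4·R2.
R3 ← R3 + 15/2·R2.
R4 ← R4 − 21/4·R2.
R3 ← R3 / (-28/17).
R1 ← R1 − 38/51·R3.
R2 ← R2 + 103/51·R3.
R4 ← R4 + 28/17·R3.
Row 4 reduces to 0 = -1, a contradiction. The system is inconsistent.

no solution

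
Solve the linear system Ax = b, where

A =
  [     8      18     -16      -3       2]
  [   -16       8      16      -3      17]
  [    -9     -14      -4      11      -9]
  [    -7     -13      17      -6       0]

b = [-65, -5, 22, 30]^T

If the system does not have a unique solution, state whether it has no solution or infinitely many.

Row-reduce:
R1 ← R1 / (8).
R2 ← R2 + 16·R1.
R3 ← R3 + 9·R1.
R4 ← R4 + 7·R1.
R2 ← R2 / (44).
R1 ← R1 − 9/4·R2.
R3 ← R3 − 25/4·R2.
R4 ← R4 − 11/4·R2.
R3 ← R3 / (-217/11).
R1 ← R1 + 13/11·R3.
R2 ← R2 + 4/11·R3.
R4 ← R4 − 4·R3.
R4 ← R4 / (-21725/3472).
R1 ← R1 + 389/868·R4.
R2 ← R2 + 80/217·R4.
R3 ← R3 + 1567/3472·R4.
Rank is 4 with 5 unknowns, leaving x_5 free.

infinitely many solutions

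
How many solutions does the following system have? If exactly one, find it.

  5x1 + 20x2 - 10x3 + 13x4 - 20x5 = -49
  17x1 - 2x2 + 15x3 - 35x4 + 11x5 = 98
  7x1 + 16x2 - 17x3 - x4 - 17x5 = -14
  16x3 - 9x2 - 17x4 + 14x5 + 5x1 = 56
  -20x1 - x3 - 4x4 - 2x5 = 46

infinitely many solutions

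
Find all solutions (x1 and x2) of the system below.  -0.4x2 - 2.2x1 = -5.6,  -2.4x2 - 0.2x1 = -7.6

x1 = 2, x2 = 3

Row-reduce the augmented matrix:
R1 ← R1 / (-11/5).
R2 ← R2 + 1/5·R1.
R2 ← R2 / (-26/11).
R1 ← R1 − 2/11·R2.
Reading off the reduced rows gives x1 = 2, x2 = 3.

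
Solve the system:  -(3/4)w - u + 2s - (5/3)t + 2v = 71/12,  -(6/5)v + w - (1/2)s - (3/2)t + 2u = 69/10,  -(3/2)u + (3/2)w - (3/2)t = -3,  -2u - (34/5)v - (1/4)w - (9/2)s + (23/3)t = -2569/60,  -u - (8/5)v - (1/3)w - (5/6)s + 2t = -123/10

Row-reduce:
R1 ← R1 / (-1).
R2 ← R2 − 2·R1.
R3 ← R3 + 3/2·R1.
R4 ← R4 + 2·R1.
R5 ← R5 + 1·R1.
R2 ← R2 / (14/5).
R1 ← R1 + 2·R2.
R3 ← R3 + 3·R2.
R4 ← R4 + 54/5·R2.
R5 ← R5 + 18/5·R2.
R3 ← R3 / (117/56).
R1 ← R1 − 11/28·R3.
R2 ← R2 + 5/28·R3.
R4 ← R4 + 19/28·R3.
R5 ← R5 + 19/84·R3.
R4 ← R4 / (409/78).
R1 ← R1 − 14/39·R4.
R2 ← R2 − 205/156·R4.
R3 ← R3 − 14/39·R4.
R5 ← R5 − 409/234·R4.
Rank is 4 with 5 unknowns, leaving t free.

infinitely many solutions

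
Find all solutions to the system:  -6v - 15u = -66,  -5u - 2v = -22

infinitely many solutions

Row-reduce:
R1 ← R1 / (-15).
R2 ← R2 + 5·R1.
Rank is 1 with 2 unknowns, leaving v free.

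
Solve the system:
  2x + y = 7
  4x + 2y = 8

Row-reduce:
R1 ← R1 / (2).
R2 ← R2 − 4·R1.
Row 2 reduces to 0 = -6, a contradiction. The system is inconsistent.

no solution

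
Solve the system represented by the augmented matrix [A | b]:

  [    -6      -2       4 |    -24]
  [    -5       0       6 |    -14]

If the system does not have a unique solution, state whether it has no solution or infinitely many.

infinitely many solutions

Row-reduce:
R1 ← R1 / (-6).
R2 ← R2 + 5·R1.
R2 ← R2 / (5/3).
R1 ← R1 − 1/3·R2.
Rank is 2 with 3 unknowns, leaving x_3 free.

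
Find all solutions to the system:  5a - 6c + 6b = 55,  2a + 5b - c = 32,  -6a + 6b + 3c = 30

Row-reduce the augmented matrix:
R1 ← R1 / (5).
R2 ← R2 − 2·R1.
R3 ← R3 + 6·R1.
R2 ← R2 / (13/5).
R1 ← R1 − 6/5·R2.
R3 ← R3 − 66/5·R2.
R3 ← R3 / (-147/13).
R1 ← R1 + 24/13·R3.
R2 ← R2 − 7/13·R3.
Reading off the reduced rows gives a = -1, b = 6, c = -4.

a = -1, b = 6, c = -4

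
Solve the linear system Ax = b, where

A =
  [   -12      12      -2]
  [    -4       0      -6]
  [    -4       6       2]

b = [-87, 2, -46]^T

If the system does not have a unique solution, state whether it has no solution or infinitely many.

no solution

Row-reduce:
R1 ← R1 / (-12).
R2 ← R2 + 4·R1.
R3 ← R3 + 4·R1.
R2 ← R2 / (-4).
R1 ← R1 + 1·R2.
R3 ← R3 − 2·R2.
Row 3 reduces to 0 = -3/2, a contradiction. The system is inconsistent.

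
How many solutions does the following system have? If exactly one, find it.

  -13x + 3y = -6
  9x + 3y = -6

Row-reduce the augmented matrix:
R1 ← R1 / (-13).
R2 ← R2 − 9·R1.
R2 ← R2 / (66/13).
R1 ← R1 + 3/13·R2.
Reading off the reduced rows gives x = 0, y = -2.

x = 0, y = -2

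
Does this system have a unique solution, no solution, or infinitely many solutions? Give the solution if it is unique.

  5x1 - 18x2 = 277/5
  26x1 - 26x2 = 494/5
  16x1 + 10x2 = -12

Row-reduce the augmented matrix:
R1 ← R1 / (5).
R2 ← R2 − 26·R1.
R3 ← R3 − 16·R1.
R2 ← R2 / (338/5).
R1 ← R1 + 18/5·R2.
R3 ← R3 − 338/5·R2.
R3 reduces to 0 = 0, so the extra equation is consistent.
Reading off the reduced rows gives x1 = 1, x2 = -14/5.

x1 = 1, x2 = -14/5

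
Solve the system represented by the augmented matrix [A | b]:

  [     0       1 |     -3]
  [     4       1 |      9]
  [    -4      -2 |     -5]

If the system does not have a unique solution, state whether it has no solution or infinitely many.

no solution

Row-reduce:
Swap R1 and R2.
R1 ← R1 / (4).
R3 ← R3 + 4·R1.
R1 ← R1 − 1/4·R2.
R3 ← R3 + 1·R2.
Row 3 reduces to 0 = 1, a contradiction. The system is inconsistent.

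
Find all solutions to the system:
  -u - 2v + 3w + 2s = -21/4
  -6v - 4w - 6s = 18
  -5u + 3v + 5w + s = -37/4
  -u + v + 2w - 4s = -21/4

u = -7/4, v = -1, w = -3, s = 0

Row-reduce the augmented matrix:
R1 ← R1 / (-1).
R3 ← R3 + 5·R1.
R4 ← R4 + 1·R1.
R2 ← R2 / (-6).
R1 ← R1 − 2·R2.
R3 ← R3 − 13·R2.
R4 ← R4 − 3·R2.
R3 ← R3 / (-56/3).
R1 ← R1 + 13/3·R3.
R2 ← R2 − 2/3·R3.
R4 ← R4 + 3·R3.
R4 ← R4 / (-153/28).
R1 ← R1 − 31/28·R4.
R2 ← R2 − 3/14·R4.
R3 ← R3 − 33/28·R4.
Reading off the reduced rows gives u = -7/4, v = -1, w = -3, s = 0.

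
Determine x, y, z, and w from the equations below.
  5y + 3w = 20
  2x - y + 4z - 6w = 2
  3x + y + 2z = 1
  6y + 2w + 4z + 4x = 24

Row-reduce the augmented matrix:
Swap R1 and R2.
R1 ← R1 / (2).
R3 ← R3 − 3·R1.
R4 ← R4 − 4·R1.
R2 ← R2 / (5).
R1 ← R1 + 1/2·R2.
R3 ← R3 − 5/2·R2.
R4 ← R4 − 8·R2.
R3 ← R3 / (-4).
R1 ← R1 − 2·R3.
R4 ← R4 + 4·R3.
R4 ← R4 / (17/10).
R1 ← R1 − 21/20·R4.
R2 ← R2 − 3/5·R4.
R3 ← R3 + 15/8·R4.
Reading off the reduced rows gives x = -3, y = 4, z = 3, w = 0.

x = -3, y = 4, z = 3, w = 0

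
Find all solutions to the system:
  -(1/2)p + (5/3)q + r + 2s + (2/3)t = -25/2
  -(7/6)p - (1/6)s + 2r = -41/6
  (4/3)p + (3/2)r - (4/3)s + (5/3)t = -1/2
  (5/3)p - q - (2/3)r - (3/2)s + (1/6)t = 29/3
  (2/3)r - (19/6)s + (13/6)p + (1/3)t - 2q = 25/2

infinitely many solutions

Row-reduce:
R1 ← R1 / (-1/2).
R2 ← R2 + 7/6·R1.
R3 ← R3 − 4/3·R1.
R4 ← R4 − 5/3·R1.
R5 ← R5 − 13/6·R1.
R2 ← R2 / (-35/9).
R1 ← R1 + 10/3·R2.
R3 ← R3 − 40/9·R2.
R4 ← R4 − 41/9·R2.
R5 ← R5 − 47/9·R2.
R3 ← R3 / (53/14).
R1 ← R1 + 12/7·R3.
R2 ← R2 − 3/35·R3.
R4 ← R4 − 239/105·R3.
R5 ← R5 − 478/105·R3.
R4 ← R4 / (1004/2385).
R1 ← R1 + 29/53·R4.
R2 ← R2 − 677/530·R4.
R3 ← R3 + 64/159·R4.
R5 ← R5 − 2008/2385·R4.
Rank is 4 with 5 unknowns, leaving t free.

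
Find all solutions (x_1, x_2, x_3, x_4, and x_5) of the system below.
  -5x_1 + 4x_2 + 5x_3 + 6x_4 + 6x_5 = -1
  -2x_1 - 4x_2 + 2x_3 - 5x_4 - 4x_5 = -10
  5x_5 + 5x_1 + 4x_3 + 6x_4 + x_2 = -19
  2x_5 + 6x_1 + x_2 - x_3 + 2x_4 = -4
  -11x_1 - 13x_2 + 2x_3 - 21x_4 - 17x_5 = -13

Row-reduce:
R1 ← R1 / (-5).
R2 ← R2 + 2·R1.
R3 ← R3 − 5·R1.
R4 ← R4 − 6·R1.
R5 ← R5 + 11·R1.
R2 ← R2 / (-28/5).
R1 ← R1 + 4/5·R2.
R3 ← R3 − 5·R2.
R4 ← R4 − 29/5·R2.
R5 ← R5 + 109/5·R2.
R3 ← R3 / (9).
R1 ← R1 + 1·R3.
R4 ← R4 − 5·R3.
R5 ← R5 + 9·R3.
R4 ← R4 / (-92/63).
R1 ← R1 − 115/252·R4.
R2 ← R2 − 37/28·R4.
R3 ← R3 − 151/252·R4.
Row 5 reduces to 0 = -2, a contradiction. The system is inconsistent.

no solution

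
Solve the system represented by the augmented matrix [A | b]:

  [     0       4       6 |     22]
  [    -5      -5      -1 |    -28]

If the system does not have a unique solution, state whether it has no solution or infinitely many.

infinitely many solutions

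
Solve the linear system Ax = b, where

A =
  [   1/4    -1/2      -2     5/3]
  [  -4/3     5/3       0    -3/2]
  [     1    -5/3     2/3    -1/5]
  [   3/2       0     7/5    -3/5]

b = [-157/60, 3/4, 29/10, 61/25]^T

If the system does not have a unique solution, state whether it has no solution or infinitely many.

Row-reduce the augmented matrix:
R1 ← R1 / (1/4).
R2 ← R2 + 4/3·R1.
R3 ← R3 − 1·R1.
R4 ← R4 − 3/2·R1.
R2 ← R2 / (-1).
R1 ← R1 + 2·R2.
R3 ← R3 − 1/3·R2.
R4 ← R4 − 3·R2.
R3 ← R3 / (46/9).
R1 ← R1 − 40/3·R3.
R2 ← R2 − 32/3·R3.
R4 ← R4 + 93/5·R3.
R4 ← R4 / (-30767/6900).
R1 ← R1 − 233/69·R4.
R2 ← R2 − 1243/690·R4.
R3 ← R3 + 1189/1380·R4.
Reading off the reduced rows gives x_1 = 1, x_2 = -1, x_3 = -2/5, x_4 = -5/2.

x_1 = 1, x_2 = -1, x_3 = -2/5, x_4 = -5/2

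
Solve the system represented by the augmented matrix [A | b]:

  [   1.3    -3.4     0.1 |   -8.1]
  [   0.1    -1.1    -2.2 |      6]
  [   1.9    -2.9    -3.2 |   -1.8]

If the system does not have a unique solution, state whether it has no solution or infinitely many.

Row-reduce the augmented matrix:
R1 ← R1 / (13/10).
R2 ← R2 − 1/10·R1.
R3 ← R3 − 19/10·R1.
R2 ← R2 / (-109/130).
R1 ← R1 + 34/13·R2.
R3 ← R3 − 269/130·R2.
R3 ← R3 / (-4793/545).
R1 ← R1 − 759/109·R3.
R2 ← R2 − 287/109·R3.
Reading off the reduced rows gives x_1 = -6, x_2 = 0, x_3 = -3.

x_1 = -6, x_2 = 0, x_3 = -3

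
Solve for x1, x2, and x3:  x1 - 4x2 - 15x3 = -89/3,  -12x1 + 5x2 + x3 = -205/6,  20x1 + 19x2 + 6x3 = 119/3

Row-reduce the augmented matrix:
R2 ← R2 + 12·R1.
R3 ← R3 − 20·R1.
R2 ← R2 / (-43).
R1 ← R1 + 4·R2.
R3 ← R3 − 99·R2.
R3 ← R3 / (-4563/43).
R1 ← R1 − 71/43·R3.
R2 ← R2 − 179/43·R3.
Reading off the reduced rows gives x1 = 5/2, x2 = -4/3, x3 = 5/2.

x1 = 5/2, x2 = -4/3, x3 = 5/2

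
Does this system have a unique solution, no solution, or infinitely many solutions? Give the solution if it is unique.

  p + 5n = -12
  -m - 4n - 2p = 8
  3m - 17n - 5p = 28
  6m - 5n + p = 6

no solution

Row-reduce:
Swap R1 and R2.
R1 ← R1 / (-1).
R3 ← R3 − 3·R1.
R4 ← R4 − 6·R1.
R2 ← R2 / (5).
R1 ← R1 − 4·R2.
R3 ← R3 + 29·R2.
R4 ← R4 + 29·R2.
R3 ← R3 / (-26/5).
R1 ← R1 − 6/5·R3.
R2 ← R2 − 1/5·R3.
R4 ← R4 + 26/5·R3.
Row 4 reduces to 0 = 2, a contradiction. The system is inconsistent.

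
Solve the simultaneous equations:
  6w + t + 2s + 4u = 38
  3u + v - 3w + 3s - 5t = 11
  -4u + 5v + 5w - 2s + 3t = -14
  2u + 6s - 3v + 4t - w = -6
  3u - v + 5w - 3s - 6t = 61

u = 3, v = -3, w = 5, s = 0, t = -4

Row-reduce the augmented matrix:
R1 ← R1 / (4).
R2 ← R2 − 3·R1.
R3 ← R3 + 4·R1.
R4 ← R4 − 2·R1.
R5 ← R5 − 3·R1.
R3 ← R3 − 5·R2.
R4 ← R4 + 3·R2.
R5 ← R5 + 1·R2.
R3 ← R3 / (97/2).
R1 ← R1 − 3/2·R3.
R2 ← R2 + 15/2·R3.
R4 ← R4 + 53/2·R3.
R5 ← R5 + 7·R3.
R4 ← R4 / (524/97).
R1 ← R1 − 71/97·R4.
R2 ← R2 − 33/97·R4.
R3 ← R3 + 15/97·R4.
R5 ← R5 + 396/97·R4.
R5 ← R5 / (-608/131).
R1 ← R1 + 347/262·R5.
R2 ← R2 + 124/131·R5.
R3 ← R3 − 104/131·R5.
R4 ← R4 − 201/262·R5.
Reading off the reduced rows gives u = 3, v = -3, w = 5, s = 0, t = -4.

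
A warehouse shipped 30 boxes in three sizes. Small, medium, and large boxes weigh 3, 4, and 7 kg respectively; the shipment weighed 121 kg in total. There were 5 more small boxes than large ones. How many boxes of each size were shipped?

Let s = small boxes, m = medium boxes, l = large boxes.
  s + m + l = 30
  3s + 4m + 7l = 121
  s - l = 5
Row-reduce the augmented matrix:
R2 ← R2 − 3·R1.
R3 ← R3 − 1·R1.
R1 ← R1 − 1·R2.
R3 ← R3 + 1·R2.
R3 ← R3 / (2).
R1 ← R1 + 3·R3.
R2 ← R2 − 4·R3.
Reading off the reduced rows gives s = 8, m = 19, l = 3.

small boxes: 8, medium boxes: 19, large boxes: 3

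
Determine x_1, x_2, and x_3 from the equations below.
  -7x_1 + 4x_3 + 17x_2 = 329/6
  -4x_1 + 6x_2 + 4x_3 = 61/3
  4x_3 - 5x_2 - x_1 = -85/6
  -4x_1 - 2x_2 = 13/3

x_1 = -7/3, x_2 = 5/2, x_3 = -1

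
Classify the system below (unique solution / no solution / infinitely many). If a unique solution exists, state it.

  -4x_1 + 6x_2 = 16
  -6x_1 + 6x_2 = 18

Row-reduce the augmented matrix:
R1 ← R1 / (-4).
R2 ← R2 + 6·R1.
R2 ← R2 / (-3).
R1 ← R1 + 3/2·R2.
Reading off the reduced rows gives x_1 = -1, x_2 = 2.

x_1 = -1, x_2 = 2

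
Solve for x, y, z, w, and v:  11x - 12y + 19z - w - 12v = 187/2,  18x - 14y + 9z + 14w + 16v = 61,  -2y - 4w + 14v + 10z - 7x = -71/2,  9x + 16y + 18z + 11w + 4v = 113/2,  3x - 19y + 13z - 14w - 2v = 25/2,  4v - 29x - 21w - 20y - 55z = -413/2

x = 3/2, y = -1, z = 2, w = 3, v = -5/2

Row-reduce the augmented matrix:
R1 ← R1 / (11).
R2 ← R2 − 18·R1.
R3 ← R3 + 7·R1.
R4 ← R4 − 9·R1.
R5 ← R5 − 3·R1.
R6 ← R6 + 29·R1.
R2 ← R2 / (62/11).
R1 ← R1 + 12/11·R2.
R3 ← R3 + 106/11·R2.
R4 ← R4 − 284/11·R2.
R5 ← R5 + 173/11·R2.
R6 ← R6 + 568/11·R2.
R3 ← R3 / (-486/31).
R1 ← R1 + 79/31·R3.
R2 ← R2 + 243/62·R3.
R4 ← R4 − 3213/31·R3.
R5 ← R5 + 3337/62·R3.
R6 ← R6 + 6426/31·R3.
R4 ← R4 / (1553/18).
R1 ← R1 + 319/486·R4.
R2 ← R2 + 11/4·R4.
R3 ← R3 + 685/486·R4.
R5 ← R5 + 44671/972·R4.
R6 ← R6 + 1553/9·R4.
R5 ← R5 / (378338/13977).
R1 ← R1 + 40310/13977·R5.
R2 ← R2 + 1682/1553·R5.
R3 ← R3 − 7468/13977·R5.
R4 ← R4 − 5318/1553·R5.
R6 reduces to 0 = 0, so the extra equation is consistent.
Reading off the reduced rows gives x = 3/2, y = -1, z = 2, w = 3, v = -5/2.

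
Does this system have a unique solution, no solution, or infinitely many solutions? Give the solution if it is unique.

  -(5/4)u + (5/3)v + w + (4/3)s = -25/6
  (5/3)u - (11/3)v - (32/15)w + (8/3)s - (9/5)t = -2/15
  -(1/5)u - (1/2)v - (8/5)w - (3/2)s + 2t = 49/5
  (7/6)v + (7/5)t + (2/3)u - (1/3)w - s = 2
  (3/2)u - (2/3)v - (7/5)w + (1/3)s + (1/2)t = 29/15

Row-reduce:
R1 ← R1 / (-5/4).
R2 ← R2 − 5/3·R1.
R3 ← R3 + 1/5·R1.
R4 ← R4 − 2/3·R1.
R5 ← R5 − 3/2·R1.
R2 ← R2 / (-13/9).
R1 ← R1 + 4/3·R2.
R3 ← R3 + 23/30·R2.
R4 ← R4 − 37/18·R2.
R5 ← R5 − 4/3·R2.
R3 ← R3 / (-434/325).
R1 ← R1 + 4/65·R3.
R2 ← R2 − 36/65·R3.
R4 ← R4 + 61/65·R3.
R5 ← R5 + 61/65·R3.
R4 ← R4 / (115849/13020).
R1 ← R1 + 1081/217·R4.
R2 ← R2 + 5171/1085·R4.
R3 ← R3 − 2647/868·R4.
R5 ← R5 − 115849/13020·R4.
Rank is 4 with 5 unknowns, leaving t free.

infinitely many solutions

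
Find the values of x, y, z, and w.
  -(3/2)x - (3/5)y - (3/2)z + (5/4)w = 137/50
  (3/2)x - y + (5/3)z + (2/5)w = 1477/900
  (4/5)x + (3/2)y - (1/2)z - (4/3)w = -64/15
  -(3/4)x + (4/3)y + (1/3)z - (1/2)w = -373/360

Row-reduce the augmented matrix:
R1 ← R1 / (-3/2).
R2 ← R2 − 3/2·R1.
R3 ← R3 − 4/5·R1.
R4 ← R4 + 3/4·R1.
R2 ← R2 / (-8/5).
R1 ← R1 − 2/5·R2.
R3 ← R3 − 59/50·R2.
R4 ← R4 − 49/30·R2.
R3 ← R3 / (-113/96).
R1 ← R1 − 25/24·R3.
R2 ← R2 + 5/48·R3.
R4 ← R4 − 361/288·R3.
R4 ← R4 / (29119/25425).
R1 ← R1 − 112/1695·R4.
R2 ← R2 + 3661/3390·R4.
R3 ← R3 + 2641/5650·R4.
Reading off the reduced rows gives x = -1/2, y = -2/5, z = 2/3, w = 11/5.

x = -1/2, y = -2/5, z = 2/3, w = 11/5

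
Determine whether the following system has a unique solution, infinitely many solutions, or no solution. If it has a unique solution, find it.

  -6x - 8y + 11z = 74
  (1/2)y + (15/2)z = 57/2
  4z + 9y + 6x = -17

infinitely many solutions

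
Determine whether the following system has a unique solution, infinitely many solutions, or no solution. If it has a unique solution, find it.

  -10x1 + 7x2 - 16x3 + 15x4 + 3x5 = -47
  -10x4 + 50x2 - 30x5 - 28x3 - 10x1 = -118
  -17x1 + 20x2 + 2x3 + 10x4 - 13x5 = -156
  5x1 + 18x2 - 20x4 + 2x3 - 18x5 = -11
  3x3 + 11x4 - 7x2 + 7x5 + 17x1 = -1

no solution

Row-reduce:
R1 ← R1 / (-10).
R2 ← R2 + 10·R1.
R3 ← R3 + 17·R1.
R4 ← R4 − 5·R1.
R5 ← R5 − 17·R1.
R2 ← R2 / (43).
R1 ← R1 + 7/10·R2.
R3 ← R3 − 81/10·R2.
R4 ← R4 − 43/2·R2.
R5 ← R5 − 49/10·R2.
R3 ← R3 / (6764/215).
R1 ← R1 − 302/215·R3.
R2 ← R2 + 12/43·R3.
R5 ← R5 + 4909/215·R3.
Swap R4 and R5.
R4 ← R4 / (53296/1691).
R1 ← R1 + 2410/1691·R4.
R2 ← R2 + 1145/1691·R4.
R3 ← R3 + 580/1691·R4.
Row 5 reduces to 0 = 1, a contradiction. The system is inconsistent.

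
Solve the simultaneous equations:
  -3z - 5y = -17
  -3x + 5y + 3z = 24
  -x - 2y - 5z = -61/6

Row-reduce the augmented matrix:
Swap R1 and R2.
R1 ← R1 / (-3).
R3 ← R3 + 1·R1.
R2 ← R2 / (-5).
R1 ← R1 + 5/3·R2.
R3 ← R3 + 11/3·R2.
R3 ← R3 / (-19/5).
R2 ← R2 − 3/5·R3.
Reading off the reduced rows gives x = -7/3, y = 5/2, z = 3/2.

x = -7/3, y = 5/2, z = 3/2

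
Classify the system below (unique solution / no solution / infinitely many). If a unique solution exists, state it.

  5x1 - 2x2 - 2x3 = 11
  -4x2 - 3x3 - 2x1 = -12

infinitely many solutions

Row-reduce:
R1 ← R1 / (5).
R2 ← R2 + 2·R1.
R2 ← R2 / (-24/5).
R1 ← R1 + 2/5·R2.
Rank is 2 with 3 unknowns, leaving x3 free.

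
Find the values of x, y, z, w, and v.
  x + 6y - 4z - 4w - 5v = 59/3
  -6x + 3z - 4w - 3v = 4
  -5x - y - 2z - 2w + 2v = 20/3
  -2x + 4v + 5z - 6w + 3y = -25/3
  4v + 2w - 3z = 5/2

Row-reduce the augmented matrix:
R2 ← R2 + 6·R1.
R3 ← R3 + 5·R1.
R4 ← R4 + 2·R1.
R2 ← R2 / (36).
R1 ← R1 − 6·R2.
R3 ← R3 − 29·R2.
R4 ← R4 − 15·R2.
R3 ← R3 / (-61/12).
R1 ← R1 + 1/2·R3.
R2 ← R2 + 7/12·R3.
R4 ← R4 − 23/4·R3.
R5 ← R5 + 3·R3.
R4 ← R4 / (-104/61).
R1 ← R1 − 112/183·R4.
R2 ← R2 + 154/183·R4.
R3 ← R3 + 20/183·R4.
R5 ← R5 − 102/61·R4.
R5 ← R5 / (175/13).
R1 ← R1 − 57/13·R5.
R2 ← R2 + 93/13·R5.
R3 ← R3 + 19/13·R5.
R4 ← R4 + 90/13·R5.
Reading off the reduced rows gives x = -4/3, y = 3/2, z = -2, w = 1/4, v = -1.

x = -4/3, y = 3/2, z = -2, w = 1/4, v = -1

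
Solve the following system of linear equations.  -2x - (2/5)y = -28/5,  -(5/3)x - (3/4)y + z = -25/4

Row-reduce:
R1 ← R1 / (-2).
R2 ← R2 + 5/3·R1.
R2 ← R2 / (-5/12).
R1 ← R1 − 1/5·R2.
Rank is 2 with 3 unknowns, leaving z free.

infinitely many solutions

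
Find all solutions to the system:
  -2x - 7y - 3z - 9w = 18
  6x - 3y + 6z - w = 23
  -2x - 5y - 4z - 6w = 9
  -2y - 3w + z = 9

infinitely many solutions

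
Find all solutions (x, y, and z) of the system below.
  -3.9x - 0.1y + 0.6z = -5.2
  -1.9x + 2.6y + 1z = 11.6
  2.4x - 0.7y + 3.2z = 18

x = 2, y = 4, z = 5

Row-reduce the augmented matrix:
R1 ← R1 / (-39/10).
R2 ← R2 + 19/10·R1.
R3 ← R3 − 12/5·R1.
R2 ← R2 / (1033/390).
R1 ← R1 − 1/39·R2.
R3 ← R3 + 99/130·R2.
R3 ← R3 / (19486/5165).
R1 ← R1 + 166/1033·R3.
R2 ← R2 − 276/1033·R3.
Reading off the reduced rows gives x = 2, y = 4, z = 5.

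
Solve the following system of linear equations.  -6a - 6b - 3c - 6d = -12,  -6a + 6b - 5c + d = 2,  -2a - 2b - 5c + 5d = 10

Row-reduce:
R1 ← R1 / (-6).
R2 ← R2 + 6·R1.
R3 ← R3 + 2·R1.
R2 ← R2 / (12).
R1 ← R1 − 1·R2.
R3 ← R3 / (-4).
R1 ← R1 − 2/3·R3.
R2 ← R2 + 1/6·R3.
Rank is 3 with 4 unknowns, leaving d free.

infinitely many solutions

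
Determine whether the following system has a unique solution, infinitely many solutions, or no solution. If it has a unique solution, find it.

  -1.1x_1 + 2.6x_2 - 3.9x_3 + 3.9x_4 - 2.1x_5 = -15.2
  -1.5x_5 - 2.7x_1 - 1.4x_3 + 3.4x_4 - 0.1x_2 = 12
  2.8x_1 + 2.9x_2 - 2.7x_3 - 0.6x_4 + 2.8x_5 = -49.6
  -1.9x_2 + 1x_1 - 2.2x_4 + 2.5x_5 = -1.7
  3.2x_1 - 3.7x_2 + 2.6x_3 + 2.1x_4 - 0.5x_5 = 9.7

Row-reduce the augmented matrix:
R1 ← R1 / (-11/10).
R2 ← R2 + 27/10·R1.
R3 ← R3 − 14/5·R1.
R4 ← R4 − 1·R1.
R5 ← R5 − 16/5·R1.
R2 ← R2 / (-713/110).
R1 ← R1 + 26/11·R2.
R3 ← R3 − 1047/110·R2.
R4 ← R4 − 51/110·R2.
R5 ← R5 − 85/22·R2.
R3 ← R3 / (-72/115).
R1 ← R1 − 13/23·R3.
R2 ← R2 + 29/23·R3.
R4 ← R4 + 681/230·R3.
R5 ← R5 + 891/230·R3.
R4 ← R4 / (-337/992).
R1 ← R1 + 1573/1488·R4.
R2 ← R2 − 629/1488·R4.
R3 ← R3 + 625/1488·R4.
R5 ← R5 − 40369/4960·R4.
R5 ← R5 / (-8115598/25275).
R1 ← R1 − 636712/15165·R5.
R2 ← R2 + 330371/15165·R5.
R3 ← R3 − 33167/3033·R5.
R4 ← R4 − 185834/5055·R5.
Reading off the reduced rows gives x_1 = -5, x_2 = -6, x_3 = 2, x_4 = -2, x_5 = -5.

x_1 = -5, x_2 = -6, x_3 = 2, x_4 = -2, x_5 = -5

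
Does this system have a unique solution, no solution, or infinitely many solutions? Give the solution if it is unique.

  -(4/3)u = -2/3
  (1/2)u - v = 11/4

u = 1/2, v = -5/2

Row-reduce the augmented matrix:
R1 ← R1 / (-4/3).
R2 ← R2 − 1/2·R1.
R2 ← R2 / (-1).
Reading off the reduced rows gives u = 1/2, v = -5/2.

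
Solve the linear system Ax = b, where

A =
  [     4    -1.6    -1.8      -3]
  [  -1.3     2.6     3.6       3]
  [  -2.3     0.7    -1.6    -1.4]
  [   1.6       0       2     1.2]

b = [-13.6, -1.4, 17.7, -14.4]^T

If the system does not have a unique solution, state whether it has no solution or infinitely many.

Row-reduce the augmented matrix:
R1 ← R1 / (4).
R2 ← R2 + 13/10·R1.
R3 ← R3 + 23/10·R1.
R4 ← R4 − 8/5·R1.
R2 ← R2 / (52/25).
R1 ← R1 + 2/5·R2.
R3 ← R3 + 11/50·R2.
R4 ← R4 − 16/25·R2.
R3 ← R3 / (-1927/832).
R1 ← R1 − 27/208·R3.
R2 ← R2 − 603/416·R3.
R4 ← R4 − 233/130·R3.
R4 ← R4 / (-22912/48175).
R1 ← R1 + 5046/9635·R4.
R2 ← R2 + 8172/9635·R4.
R3 ← R3 − 12109/9635·R4.
Reading off the reduced rows gives x_1 = -4, x_2 = 3, x_3 = -4, x_4 = 0.

x_1 = -4, x_2 = 3, x_3 = -4, x_4 = 0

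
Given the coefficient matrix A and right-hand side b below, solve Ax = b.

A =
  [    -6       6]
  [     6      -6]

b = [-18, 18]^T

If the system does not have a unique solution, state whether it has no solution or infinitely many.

Row-reduce:
R1 ← R1 / (-6).
R2 ← R2 − 6·R1.
Rank is 1 with 2 unknowns, leaving x_2 free.

infinitely many solutions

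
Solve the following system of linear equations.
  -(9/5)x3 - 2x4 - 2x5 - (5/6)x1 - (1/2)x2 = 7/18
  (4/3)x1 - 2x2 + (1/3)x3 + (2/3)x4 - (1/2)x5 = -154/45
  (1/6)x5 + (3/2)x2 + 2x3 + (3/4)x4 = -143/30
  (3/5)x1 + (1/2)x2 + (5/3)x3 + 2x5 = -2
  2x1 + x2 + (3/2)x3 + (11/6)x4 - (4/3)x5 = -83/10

x1 = -5/3, x2 = 0, x3 = -3, x4 = 6/5, x5 = 2

Row-reduce the augmented matrix:
R1 ← R1 / (-5/6).
R2 ← R2 − 4/3·R1.
R4 ← R4 − 3/5·R1.
R5 ← R5 − 2·R1.
R2 ← R2 / (-14/5).
R1 ← R1 − 3/5·R2.
R3 ← R3 − 3/2·R2.
R4 ← R4 − 7/50·R2.
R5 ← R5 + 1/5·R2.
R3 ← R3 / (89/140).
R1 ← R1 − 113/70·R3.
R2 ← R2 − 191/210·R3.
R4 ← R4 − 73/300·R3.
R5 ← R5 + 277/105·R3.
R4 ← R4 / (-475/356).
R1 ← R1 − 605/178·R4.
R2 ← R2 − 947/534·R4.
R3 ← R3 + 85/89·R4.
R5 ← R5 + 2833/534·R4.
R5 ← R5 / (-905807/51300).
R1 ← R1 − 7646/855·R5.
R2 ← R2 − 68497/12825·R5.
R3 ← R3 + 6193/1710·R5.
R4 ← R4 + 3428/4275·R5.
Reading off the reduced rows gives x1 = -5/3, x2 = 0, x3 = -3, x4 = 6/5, x5 = 2.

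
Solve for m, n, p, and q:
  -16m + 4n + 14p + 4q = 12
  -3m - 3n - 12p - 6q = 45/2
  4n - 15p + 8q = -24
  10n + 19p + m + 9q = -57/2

m = -3/2, n = 0, p = 0, q = -3

Row-reduce the augmented matrix:
R1 ← R1 / (-16).
R2 ← R2 + 3·R1.
R4 ← R4 − 1·R1.
R2 ← R2 / (-15/4).
R1 ← R1 + 1/4·R2.
R3 ← R3 − 4·R2.
R4 ← R4 − 41/4·R2.
R3 ← R3 / (-153/5).
R1 ← R1 − 1/10·R3.
R2 ← R2 − 39/10·R3.
R4 ← R4 + 201/10·R3.
R4 ← R4 / (-496/51).
R1 ← R1 − 31/153·R4.
R2 ← R2 − 97/51·R4.
R3 ← R3 + 4/153·R4.
Reading off the reduced rows gives m = -3/2, n = 0, p = 0, q = -3.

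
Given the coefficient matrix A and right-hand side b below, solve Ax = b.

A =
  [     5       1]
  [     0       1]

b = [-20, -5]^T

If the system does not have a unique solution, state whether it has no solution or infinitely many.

x_1 = -3, x_2 = -5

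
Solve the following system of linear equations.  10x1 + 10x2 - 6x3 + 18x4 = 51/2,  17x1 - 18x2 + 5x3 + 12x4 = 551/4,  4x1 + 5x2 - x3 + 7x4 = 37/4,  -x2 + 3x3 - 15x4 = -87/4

Row-reduce the augmented matrix:
R1 ← R1 / (10).
R2 ← R2 − 17·R1.
R3 ← R3 − 4·R1.
R2 ← R2 / (-35).
R1 ← R1 − 1·R2.
R3 ← R3 − 1·R2.
R4 ← R4 + 1·R2.
R3 ← R3 / (321/175).
R1 ← R1 + 29/175·R3.
R2 ← R2 + 76/175·R3.
R4 ← R4 − 449/175·R3.
R4 ← R4 / (-4316/321).
R1 ← R1 − 386/321·R4.
R2 ← R2 − 115/321·R4.
R3 ← R3 + 128/321·R4.
Reading off the reduced rows gives x1 = 3, x2 = -3, x3 = 7/4, x4 = 2.

x1 = 3, x2 = -3, x3 = 7/4, x4 = 2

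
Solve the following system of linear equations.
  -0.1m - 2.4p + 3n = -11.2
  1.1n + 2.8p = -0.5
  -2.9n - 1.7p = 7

Row-reduce the augmented matrix:
R1 ← R1 / (-1/10).
R2 ← R2 / (11/10).
R1 ← R1 + 30·R2.
R3 ← R3 + 29/10·R2.
R3 ← R3 / (125/22).
R1 ← R1 − 1104/11·R3.
R2 ← R2 − 28/11·R3.
Reading off the reduced rows gives m = -2, n = -3, p = 1.

m = -2, n = -3, p = 1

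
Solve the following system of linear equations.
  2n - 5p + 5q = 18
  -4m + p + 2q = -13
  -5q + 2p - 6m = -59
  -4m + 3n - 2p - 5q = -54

m = 6, n = -1, p = 1, q = 5

Row-reduce the augmented matrix:
Swap R1 and R2.
R1 ← R1 / (-4).
R3 ← R3 + 6·R1.
R4 ← R4 + 4·R1.
R2 ← R2 / (2).
R4 ← R4 − 3·R2.
R3 ← R3 / (1/2).
R1 ← R1 + 1/4·R3.
R2 ← R2 + 5/2·R3.
R4 ← R4 − 9/2·R3.
R4 ← R4 / (115/2).
R1 ← R1 + 9/2·R4.
R2 ← R2 + 75/2·R4.
R3 ← R3 + 16·R4.
Reading off the reduced rows gives m = 6, n = -1, p = 1, q = 5.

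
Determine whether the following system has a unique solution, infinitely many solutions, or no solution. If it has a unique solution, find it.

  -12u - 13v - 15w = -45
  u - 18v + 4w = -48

Row-reduce:
R1 ← R1 / (-12).
R2 ← R2 − 1·R1.
R2 ← R2 / (-229/12).
R1 ← R1 − 13/12·R2.
Rank is 2 with 3 unknowns, leaving w free.

infinitely many solutions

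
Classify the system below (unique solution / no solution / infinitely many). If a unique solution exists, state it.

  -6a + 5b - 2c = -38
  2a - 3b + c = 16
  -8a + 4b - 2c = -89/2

no solution

Row-reduce:
R1 ← R1 / (-6).
R2 ← R2 − 2·R1.
R3 ← R3 + 8·R1.
R2 ← R2 / (-4/3).
R1 ← R1 + 5/6·R2.
R3 ← R3 + 8/3·R2.
Row 3 reduces to 0 = -1/2, a contradiction. The system is inconsistent.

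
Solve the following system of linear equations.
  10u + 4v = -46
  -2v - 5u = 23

Row-reduce:
R1 ← R1 / (10).
R2 ← R2 + 5·R1.
Rank is 1 with 2 unknowns, leaving v free.

infinitely many solutions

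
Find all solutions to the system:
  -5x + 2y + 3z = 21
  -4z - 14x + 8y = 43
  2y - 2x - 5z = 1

Row-reduce:
R1 ← R1 / (-5).
R2 ← R2 + 14·R1.
R3 ← R3 + 2·R1.
R2 ← R2 / (12/5).
R1 ← R1 + 2/5·R2.
R3 ← R3 − 6/5·R2.
Row 3 reduces to 0 = 1/2, a contradiction. The system is inconsistent.

no solution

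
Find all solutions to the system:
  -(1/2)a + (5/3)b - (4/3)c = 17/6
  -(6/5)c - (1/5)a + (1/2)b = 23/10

Row-reduce:
R1 ← R1 / (-1/2).
R2 ← R2 + 1/5·R1.
R2 ← R2 / (-1/6).
R1 ← R1 + 10/3·R2.
Rank is 2 with 3 unknowns, leaving c free.

infinitely many solutions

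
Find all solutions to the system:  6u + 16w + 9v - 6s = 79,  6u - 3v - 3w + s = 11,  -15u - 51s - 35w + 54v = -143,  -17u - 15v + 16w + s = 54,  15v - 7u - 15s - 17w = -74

Row-reduce the augmented matrix:
R1 ← R1 / (6).
R2 ← R2 − 6·R1.
R3 ← R3 + 15·R1.
R4 ← R4 + 17·R1.
R5 ← R5 + 7·R1.
R2 ← R2 / (-12).
R1 ← R1 − 3/2·R2.
R3 ← R3 − 153/2·R2.
R4 ← R4 − 21/2·R2.
R5 ← R5 − 51/2·R2.
R3 ← R3 / (-929/8).
R1 ← R1 − 7/24·R3.
R2 ← R2 − 19/12·R3.
R4 ← R4 − 1073/24·R3.
R5 ← R5 + 929/24·R3.
R4 ← R4 / (-16819/929).
R1 ← R1 + 166/929·R4.
R2 ← R2 + 2438/2787·R4.
R3 ← R3 − 171/929·R4.
R5 reduces to 0 = 0, so the extra equation is consistent.
Reading off the reduced rows gives u = 3, v = -3, w = 4, s = -4.

u = 3, v = -3, w = 4, s = -4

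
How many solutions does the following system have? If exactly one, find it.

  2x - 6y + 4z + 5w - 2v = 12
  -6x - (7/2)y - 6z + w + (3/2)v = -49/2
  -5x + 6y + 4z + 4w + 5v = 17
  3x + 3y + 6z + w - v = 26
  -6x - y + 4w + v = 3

Row-reduce:
R1 ← R1 / (2).
R2 ← R2 + 6·R1.
R3 ← R3 + 5·R1.
R4 ← R4 − 3·R1.
R5 ← R5 + 6·R1.
R2 ← R2 / (-43/2).
R1 ← R1 + 3·R2.
R3 ← R3 + 9·R2.
R4 ← R4 − 12·R2.
R5 ← R5 + 19·R2.
R3 ← R3 / (494/43).
R1 ← R1 − 50/43·R3.
R2 ← R2 + 12/43·R3.
R4 ← R4 − 144/43·R3.
R5 ← R5 − 288/43·R3.
R4 ← R4 / (-211/494).
R1 ← R1 + 179/247·R4.
R2 ← R2 + 125/247·R4.
R3 ← R3 − 843/988·R4.
R5 ← R5 + 211/247·R4.
Rank is 4 with 5 unknowns, leaving v free.

infinitely many solutions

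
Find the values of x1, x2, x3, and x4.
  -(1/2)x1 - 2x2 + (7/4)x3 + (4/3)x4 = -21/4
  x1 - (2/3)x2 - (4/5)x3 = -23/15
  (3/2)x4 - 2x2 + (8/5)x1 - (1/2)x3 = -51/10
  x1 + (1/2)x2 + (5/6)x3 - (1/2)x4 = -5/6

Row-reduce the augmented matrix:
R1 ← R1 / (-1/2).
R2 ← R2 − 1·R1.
R3 ← R3 − 8/5·R1.
R4 ← R4 − 1·R1.
R2 ← R2 / (-14/3).
R1 ← R1 − 4·R2.
R3 ← R3 + 42/5·R2.
R4 ← R4 + 7/2·R2.
R3 ← R3 / (6/25).
R1 ← R1 + 83/70·R3.
R2 ← R2 + 81/140·R3.
R4 ← R4 − 277/120·R3.
R4 ← R4 / (-7889/864).
R1 ← R1 − 2215/504·R4.
R2 ← R2 − 197/112·R4.
R3 ← R3 − 145/36·R4.
Reading off the reduced rows gives x1 = -1, x2 = 2, x3 = -1, x4 = 0.

x1 = -1, x2 = 2, x3 = -1, x4 = 0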